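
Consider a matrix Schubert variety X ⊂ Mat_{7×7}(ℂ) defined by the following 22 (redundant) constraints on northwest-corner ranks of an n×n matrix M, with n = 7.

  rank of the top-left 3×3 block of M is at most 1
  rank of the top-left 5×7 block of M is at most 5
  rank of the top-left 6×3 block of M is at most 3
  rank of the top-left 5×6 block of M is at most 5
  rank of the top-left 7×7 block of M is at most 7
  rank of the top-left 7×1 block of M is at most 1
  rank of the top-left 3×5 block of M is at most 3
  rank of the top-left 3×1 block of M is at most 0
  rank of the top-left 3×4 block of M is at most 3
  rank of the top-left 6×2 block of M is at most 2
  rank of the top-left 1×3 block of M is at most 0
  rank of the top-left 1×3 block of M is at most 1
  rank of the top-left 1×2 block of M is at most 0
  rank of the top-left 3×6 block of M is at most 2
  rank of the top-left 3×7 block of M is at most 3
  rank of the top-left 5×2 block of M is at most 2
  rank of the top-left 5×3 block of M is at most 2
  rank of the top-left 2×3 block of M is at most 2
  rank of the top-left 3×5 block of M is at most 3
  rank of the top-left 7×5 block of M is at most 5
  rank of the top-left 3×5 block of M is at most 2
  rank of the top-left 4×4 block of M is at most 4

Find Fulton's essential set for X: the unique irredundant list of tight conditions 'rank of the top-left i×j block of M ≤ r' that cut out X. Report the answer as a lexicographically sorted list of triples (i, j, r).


The tightest implied rank at each (i,j), from the 22 conditions:

  R[1]: 0 | 0 | 0 | 1 | 1 | 1 | 1
  R[2]: 0 | 1 | 1 | 2 | 2 | 2 | 2
  R[3]: 0 | 1 | 1 | 2 | 2 | 2 | 3
  R[4]: 1 | 2 | 2 | 3 | 3 | 3 | 4
  R[5]: 1 | 2 | 2 | 3 | 4 | 4 | 5
  R[6]: 1 | 2 | 3 | 4 | 5 | 5 | 6
  R[7]: 1 | 2 | 3 | 4 | 5 | 6 | 7

hence w(1..7) = (4, 2, 7, 1, 5, 3, 6).

ℓ(w)=9; the 5 essential cells (i,j,r):

[(1, 3, 0), (3, 1, 0), (3, 3, 1), (3, 6, 2), (5, 3, 2)]


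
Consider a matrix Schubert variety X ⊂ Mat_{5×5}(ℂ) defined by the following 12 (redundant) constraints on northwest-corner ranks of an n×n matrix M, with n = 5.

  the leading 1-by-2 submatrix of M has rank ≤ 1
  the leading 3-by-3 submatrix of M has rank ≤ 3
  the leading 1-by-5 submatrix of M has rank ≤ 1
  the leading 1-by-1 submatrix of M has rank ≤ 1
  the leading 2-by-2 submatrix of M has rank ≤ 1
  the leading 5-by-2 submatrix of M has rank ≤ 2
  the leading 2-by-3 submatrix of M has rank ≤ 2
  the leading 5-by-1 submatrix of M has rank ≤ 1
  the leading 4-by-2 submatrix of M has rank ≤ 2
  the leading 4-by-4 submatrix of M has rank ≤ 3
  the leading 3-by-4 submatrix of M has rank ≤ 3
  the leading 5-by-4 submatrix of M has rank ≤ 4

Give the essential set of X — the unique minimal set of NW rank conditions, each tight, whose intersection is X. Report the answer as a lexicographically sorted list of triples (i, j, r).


Propagating the 12 rank bounds to every northwest block:

  R[1]: 1 | 1 | 1 | 1 | 1
  R[2]: 1 | 1 | 2 | 2 | 2
  R[3]: 1 | 2 | 3 | 3 | 3
  R[4]: 1 | 2 | 3 | 3 | 4
  R[5]: 1 | 2 | 3 | 4 | 5

the unique w with this rank table is (1, 3, 2, 5, 4).

ℓ(w)=2; the 2 essential cells (i,j,r):

[(2, 2, 1), (4, 4, 3)]


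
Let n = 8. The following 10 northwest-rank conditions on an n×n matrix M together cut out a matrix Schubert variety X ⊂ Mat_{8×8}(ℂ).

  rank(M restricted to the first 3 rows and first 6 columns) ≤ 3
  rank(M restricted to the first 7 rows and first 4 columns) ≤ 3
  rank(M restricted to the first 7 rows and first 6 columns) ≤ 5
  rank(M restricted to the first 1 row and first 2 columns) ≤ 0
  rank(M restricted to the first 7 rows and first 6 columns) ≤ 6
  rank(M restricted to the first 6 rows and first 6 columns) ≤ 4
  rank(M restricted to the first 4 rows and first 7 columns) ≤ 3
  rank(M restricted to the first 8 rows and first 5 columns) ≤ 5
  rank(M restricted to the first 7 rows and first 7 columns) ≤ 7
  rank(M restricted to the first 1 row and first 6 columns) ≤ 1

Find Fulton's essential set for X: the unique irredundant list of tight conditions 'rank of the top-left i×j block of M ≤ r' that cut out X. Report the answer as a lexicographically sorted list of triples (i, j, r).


The tightest implied rank at each (i,j), from the 10 conditions:

  i=1: 0 0 1 1 1 1 1 1
  i=2: 1 1 2 2 2 2 2 2
  i=3: 1 2 3 3 3 3 3 3
  i=4: 1 2 3 3 3 3 3 4
  i=5: 1 2 3 3 4 4 4 5
  i=6: 1 2 3 3 4 4 5 6
  i=7: 1 2 3 3 4 5 6 7
  i=8: 1 2 3 4 5 6 7 8

reading off 1-entries of Δ²R: w = (3, 1, 2, 8, 5, 7, 6, 4).

ℓ(w)=10; the 4 essential cells (i,j,r):

[(1, 2, 0), (4, 7, 3), (6, 6, 4), (7, 4, 3)]


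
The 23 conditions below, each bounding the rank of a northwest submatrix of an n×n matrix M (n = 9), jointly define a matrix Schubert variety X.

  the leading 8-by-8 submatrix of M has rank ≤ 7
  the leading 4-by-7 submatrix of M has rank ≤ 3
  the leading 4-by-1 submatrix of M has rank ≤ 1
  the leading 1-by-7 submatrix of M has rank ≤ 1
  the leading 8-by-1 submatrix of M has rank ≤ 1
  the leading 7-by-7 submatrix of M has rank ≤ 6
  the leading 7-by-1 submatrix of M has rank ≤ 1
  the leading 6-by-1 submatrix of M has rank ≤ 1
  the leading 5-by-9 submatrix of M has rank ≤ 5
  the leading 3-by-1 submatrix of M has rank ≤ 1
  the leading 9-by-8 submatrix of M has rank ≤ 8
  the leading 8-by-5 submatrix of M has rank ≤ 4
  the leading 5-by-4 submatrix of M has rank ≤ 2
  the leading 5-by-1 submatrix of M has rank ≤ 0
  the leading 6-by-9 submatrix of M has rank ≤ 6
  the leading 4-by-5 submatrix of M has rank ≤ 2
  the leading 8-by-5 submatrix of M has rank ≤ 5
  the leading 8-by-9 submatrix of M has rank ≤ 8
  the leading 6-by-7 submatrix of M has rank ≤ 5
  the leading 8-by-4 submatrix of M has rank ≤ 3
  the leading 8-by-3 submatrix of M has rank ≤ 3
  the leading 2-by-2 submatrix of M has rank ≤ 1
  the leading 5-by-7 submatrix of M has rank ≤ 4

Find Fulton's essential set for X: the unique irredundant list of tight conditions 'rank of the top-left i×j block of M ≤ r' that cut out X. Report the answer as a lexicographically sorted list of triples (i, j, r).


Propagating the 23 rank bounds to every northwest block:

  i=1: 0  1  1  1  1  1  1  1  1
  i=2: 0  1  2  2  2  2  2  2  2
  i=3: 0  1  2  2  2  3  3  3  3
  i=4: 0  1  2  2  2  3  3  4  4
  i=5: 0  1  2  2  3  4  4  5  5
  i=6: 1  2  3  3  4  5  5  6  6
  i=7: 1  2  3  3  4  5  6  7  7
  i=8: 1  2  3  3  4  5  6  7  8
  i=9: 1  2  3  4  5  6  7  8  9

so w = (2, 3, 6, 8, 5, 1, 7, 9, 4).

Rothe diagram D(w) (13 cells), 5 SE-corners (essential conditions):

[(4, 5, 2), (4, 7, 3), (5, 1, 0), (5, 4, 2), (8, 4, 3)]


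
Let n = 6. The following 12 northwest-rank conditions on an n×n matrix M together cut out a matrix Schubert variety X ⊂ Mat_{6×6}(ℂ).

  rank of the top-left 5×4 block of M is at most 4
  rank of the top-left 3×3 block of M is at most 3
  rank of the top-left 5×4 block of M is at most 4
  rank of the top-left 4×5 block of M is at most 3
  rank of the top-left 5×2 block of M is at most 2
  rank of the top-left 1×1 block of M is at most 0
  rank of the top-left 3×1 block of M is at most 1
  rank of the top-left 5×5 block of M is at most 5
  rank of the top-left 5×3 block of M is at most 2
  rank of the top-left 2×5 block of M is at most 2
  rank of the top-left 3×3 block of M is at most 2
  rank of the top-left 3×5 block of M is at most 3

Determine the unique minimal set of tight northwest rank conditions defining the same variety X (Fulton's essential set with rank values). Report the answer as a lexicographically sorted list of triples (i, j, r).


Recovering R(i,j) via the rank-extension bound from the 12 conditions:

  0, 1, 1, 1, 1, 1
  1, 2, 2, 2, 2, 2
  1, 2, 2, 3, 3, 3
  1, 2, 2, 3, 3, 4
  1, 2, 2, 3, 4, 5
  1, 2, 3, 4, 5, 6

so w = (2, 1, 4, 6, 5, 3).

D(w) has 5 cells with 3 SE-corners; essential set:

[(1, 1, 0), (4, 5, 3), (5, 3, 2)]


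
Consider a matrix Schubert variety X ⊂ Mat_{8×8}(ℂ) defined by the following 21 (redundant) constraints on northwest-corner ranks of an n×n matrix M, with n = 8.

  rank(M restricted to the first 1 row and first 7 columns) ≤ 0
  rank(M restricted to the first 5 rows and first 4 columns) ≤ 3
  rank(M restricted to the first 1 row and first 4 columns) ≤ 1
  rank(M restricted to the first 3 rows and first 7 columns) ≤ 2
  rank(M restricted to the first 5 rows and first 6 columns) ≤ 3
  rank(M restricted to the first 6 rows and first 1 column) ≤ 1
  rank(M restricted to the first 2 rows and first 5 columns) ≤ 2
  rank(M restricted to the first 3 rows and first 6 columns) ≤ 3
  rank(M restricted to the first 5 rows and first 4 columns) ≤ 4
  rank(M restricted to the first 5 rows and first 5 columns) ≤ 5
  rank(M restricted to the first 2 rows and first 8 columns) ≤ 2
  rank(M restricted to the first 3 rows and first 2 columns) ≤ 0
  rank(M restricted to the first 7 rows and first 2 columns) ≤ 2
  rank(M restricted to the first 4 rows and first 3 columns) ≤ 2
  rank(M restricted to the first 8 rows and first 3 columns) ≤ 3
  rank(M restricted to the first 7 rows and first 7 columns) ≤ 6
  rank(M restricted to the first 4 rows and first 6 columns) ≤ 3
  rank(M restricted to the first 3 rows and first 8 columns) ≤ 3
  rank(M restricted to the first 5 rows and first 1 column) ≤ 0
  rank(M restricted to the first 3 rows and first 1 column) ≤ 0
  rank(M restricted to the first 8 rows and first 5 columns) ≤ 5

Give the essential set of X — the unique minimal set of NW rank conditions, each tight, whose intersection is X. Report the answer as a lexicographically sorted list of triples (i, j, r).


The tightest implied rank at each (i,j), from the 21 conditions:

  i=1: 0, 0, 0, 0, 0, 0, 0, 1
  i=2: 0, 0, 1, 1, 1, 1, 1, 2
  i=3: 0, 0, 1, 2, 2, 2, 2, 3
  i=4: 0, 1, 2, 3, 3, 3, 3, 4
  i=5: 0, 1, 2, 3, 3, 3, 4, 5
  i=6: 1, 2, 3, 4, 4, 4, 5, 6
  i=7: 1, 2, 3, 4, 5, 5, 6, 7
  i=8: 1, 2, 3, 4, 5, 6, 7, 8

giving w = (8, 3, 4, 2, 7, 1, 5, 6) via Δ²R.

|D(w)|=15, |Ess(w)|=4:

[(1, 7, 0), (3, 2, 0), (5, 1, 0), (5, 6, 3)]


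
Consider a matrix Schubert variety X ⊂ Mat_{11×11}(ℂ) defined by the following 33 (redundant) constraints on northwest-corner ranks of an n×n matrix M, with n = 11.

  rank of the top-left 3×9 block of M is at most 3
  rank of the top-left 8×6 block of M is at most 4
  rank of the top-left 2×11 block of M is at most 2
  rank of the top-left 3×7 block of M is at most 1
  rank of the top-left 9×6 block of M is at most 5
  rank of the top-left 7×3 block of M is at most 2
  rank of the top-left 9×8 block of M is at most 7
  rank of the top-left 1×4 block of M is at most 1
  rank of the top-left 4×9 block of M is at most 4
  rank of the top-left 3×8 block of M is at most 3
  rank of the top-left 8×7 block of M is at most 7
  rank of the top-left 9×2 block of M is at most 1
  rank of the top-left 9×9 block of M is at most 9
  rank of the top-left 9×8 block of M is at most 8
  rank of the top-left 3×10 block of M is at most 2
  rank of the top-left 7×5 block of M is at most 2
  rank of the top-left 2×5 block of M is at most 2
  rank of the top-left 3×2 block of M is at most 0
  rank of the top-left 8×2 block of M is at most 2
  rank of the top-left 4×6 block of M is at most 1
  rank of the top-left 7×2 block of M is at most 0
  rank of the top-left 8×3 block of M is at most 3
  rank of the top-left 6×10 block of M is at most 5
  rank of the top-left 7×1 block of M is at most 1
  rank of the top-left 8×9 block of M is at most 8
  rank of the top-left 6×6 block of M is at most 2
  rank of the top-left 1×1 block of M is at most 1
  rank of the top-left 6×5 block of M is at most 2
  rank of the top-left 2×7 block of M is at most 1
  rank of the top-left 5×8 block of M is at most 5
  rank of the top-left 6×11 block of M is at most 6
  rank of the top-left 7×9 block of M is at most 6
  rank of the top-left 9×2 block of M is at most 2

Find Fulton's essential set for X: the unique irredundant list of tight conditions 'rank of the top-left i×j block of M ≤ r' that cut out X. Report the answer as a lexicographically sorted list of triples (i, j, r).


Rank table r_w(11×11) implied by the 33 constraints:

  row 1: 0 0 1 1 1 1 1 1 1 1 1
  row 2: 0 0 1 1 1 1 1 2 2 2 2
  row 3: 0 0 1 1 1 1 1 2 2 2 3
  row 4: 0 0 1 1 1 1 2 3 3 3 4
  row 5: 0 0 1 2 2 2 3 4 4 4 5
  row 6: 0 0 1 2 2 2 3 4 5 5 6
  row 7: 0 0 1 2 2 3 4 5 6 6 7
  row 8: 1 1 2 3 3 4 5 6 7 7 8
  row 9: 1 1 2 3 4 5 6 7 8 8 9
  row 10: 1 2 3 4 5 6 7 8 9 9 10
  row 11: 1 2 3 4 5 6 7 8 9 10 11

hence w(1..11) = (3, 8, 11, 7, 4, 9, 6, 1, 5, 2, 10).

Rothe diagram D(w) (31 cells), 7 SE-corners (essential conditions):

[(3, 7, 1), (3, 10, 2), (4, 6, 1), (6, 6, 2), (7, 2, 0), (7, 5, 2), (9, 2, 1)]


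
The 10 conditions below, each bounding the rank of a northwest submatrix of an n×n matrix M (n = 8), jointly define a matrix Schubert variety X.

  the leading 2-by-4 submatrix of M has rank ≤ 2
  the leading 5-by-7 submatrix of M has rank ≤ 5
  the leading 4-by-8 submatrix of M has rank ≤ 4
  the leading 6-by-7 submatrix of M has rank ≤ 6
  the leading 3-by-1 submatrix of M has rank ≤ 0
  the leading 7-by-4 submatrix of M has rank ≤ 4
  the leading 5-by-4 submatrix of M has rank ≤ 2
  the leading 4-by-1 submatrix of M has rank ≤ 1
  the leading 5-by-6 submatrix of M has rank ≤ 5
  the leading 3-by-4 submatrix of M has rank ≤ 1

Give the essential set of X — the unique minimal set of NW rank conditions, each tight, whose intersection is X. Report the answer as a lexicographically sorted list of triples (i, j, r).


Recovering R(i,j) via the rank-extension bound from the 10 conditions:

  row 1: 0, 1, 1, 1, 1, 1, 1, 1
  row 2: 0, 1, 1, 1, 2, 2, 2, 2
  row 3: 0, 1, 1, 1, 2, 3, 3, 3
  row 4: 1, 2, 2, 2, 3, 4, 4, 4
  row 5: 1, 2, 2, 2, 3, 4, 5, 5
  row 6: 1, 2, 3, 3, 4, 5, 6, 6
  row 7: 1, 2, 3, 4, 5, 6, 7, 7
  row 8: 1, 2, 3, 4, 5, 6, 7, 8

giving w = (2, 5, 6, 1, 7, 3, 4, 8) via Δ²R.

Rothe diagram D(w) (9 cells), 3 SE-corners (essential conditions):

[(3, 1, 0), (3, 4, 1), (5, 4, 2)]


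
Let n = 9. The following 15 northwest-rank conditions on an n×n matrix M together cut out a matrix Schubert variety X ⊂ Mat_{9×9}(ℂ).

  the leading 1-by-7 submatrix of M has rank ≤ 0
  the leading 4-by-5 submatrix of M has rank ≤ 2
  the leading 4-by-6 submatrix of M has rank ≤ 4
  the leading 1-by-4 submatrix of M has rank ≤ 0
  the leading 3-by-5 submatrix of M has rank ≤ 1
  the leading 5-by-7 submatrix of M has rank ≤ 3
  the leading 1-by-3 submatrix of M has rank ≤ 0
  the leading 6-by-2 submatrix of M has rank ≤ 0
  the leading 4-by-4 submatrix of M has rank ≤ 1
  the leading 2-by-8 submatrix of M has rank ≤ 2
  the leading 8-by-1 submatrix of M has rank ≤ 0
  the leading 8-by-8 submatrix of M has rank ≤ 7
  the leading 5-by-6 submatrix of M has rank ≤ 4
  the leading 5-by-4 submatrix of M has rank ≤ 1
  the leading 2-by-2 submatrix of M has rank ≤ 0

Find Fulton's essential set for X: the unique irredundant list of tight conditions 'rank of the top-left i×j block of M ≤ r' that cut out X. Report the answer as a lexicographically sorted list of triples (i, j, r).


Reconstructing r_w from the 15 given conditions:

  row 1: 0  0  0  0  0  0  0  1  1
  row 2: 0  0  1  1  1  1  1  2  2
  row 3: 0  0  1  1  1  2  2  3  3
  row 4: 0  0  1  1  2  3  3  4  4
  row 5: 0  0  1  1  2  3  3  4  5
  row 6: 0  0  1  2  3  4  4  5  6
  row 7: 0  1  2  3  4  5  5  6  7
  row 8: 0  1  2  3  4  5  6  7  8
  row 9: 1  2  3  4  5  6  7  8  9

giving w = (8, 3, 6, 5, 9, 4, 2, 7, 1) via Δ²R.

Fulton essential set (6 of the 24 Rothe cells):

[(1, 7, 0), (3, 5, 1), (5, 4, 1), (5, 7, 3), (6, 2, 0), (8, 1, 0)]


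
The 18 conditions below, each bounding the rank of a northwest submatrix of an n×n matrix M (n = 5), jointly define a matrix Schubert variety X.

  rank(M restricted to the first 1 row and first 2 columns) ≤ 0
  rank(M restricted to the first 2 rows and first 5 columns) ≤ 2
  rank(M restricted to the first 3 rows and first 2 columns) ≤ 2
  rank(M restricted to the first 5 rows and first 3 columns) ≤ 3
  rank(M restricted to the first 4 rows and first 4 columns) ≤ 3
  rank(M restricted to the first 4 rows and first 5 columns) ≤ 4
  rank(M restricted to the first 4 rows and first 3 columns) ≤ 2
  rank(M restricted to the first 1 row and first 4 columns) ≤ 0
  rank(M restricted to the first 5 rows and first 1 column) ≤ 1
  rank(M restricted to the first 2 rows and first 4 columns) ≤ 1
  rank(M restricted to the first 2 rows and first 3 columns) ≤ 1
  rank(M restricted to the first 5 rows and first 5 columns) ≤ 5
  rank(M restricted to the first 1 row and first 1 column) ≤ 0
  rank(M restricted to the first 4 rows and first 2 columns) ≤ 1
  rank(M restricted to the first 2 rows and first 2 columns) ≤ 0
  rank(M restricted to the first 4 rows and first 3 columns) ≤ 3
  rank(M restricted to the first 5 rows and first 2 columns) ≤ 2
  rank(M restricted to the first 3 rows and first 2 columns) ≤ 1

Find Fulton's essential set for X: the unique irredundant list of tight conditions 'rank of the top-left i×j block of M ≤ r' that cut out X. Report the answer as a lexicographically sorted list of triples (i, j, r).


Reconstructing r_w from the 18 given conditions:

  R[1]: 0  0  0  0  1
  R[2]: 0  0  1  1  2
  R[3]: 1  1  2  2  3
  R[4]: 1  1  2  3  4
  R[5]: 1  2  3  4  5

the unique w with this rank table is (5, 3, 1, 4, 2).

Rothe diagram D(w) (7 cells), 3 SE-corners (essential conditions):

[(1, 4, 0), (2, 2, 0), (4, 2, 1)]


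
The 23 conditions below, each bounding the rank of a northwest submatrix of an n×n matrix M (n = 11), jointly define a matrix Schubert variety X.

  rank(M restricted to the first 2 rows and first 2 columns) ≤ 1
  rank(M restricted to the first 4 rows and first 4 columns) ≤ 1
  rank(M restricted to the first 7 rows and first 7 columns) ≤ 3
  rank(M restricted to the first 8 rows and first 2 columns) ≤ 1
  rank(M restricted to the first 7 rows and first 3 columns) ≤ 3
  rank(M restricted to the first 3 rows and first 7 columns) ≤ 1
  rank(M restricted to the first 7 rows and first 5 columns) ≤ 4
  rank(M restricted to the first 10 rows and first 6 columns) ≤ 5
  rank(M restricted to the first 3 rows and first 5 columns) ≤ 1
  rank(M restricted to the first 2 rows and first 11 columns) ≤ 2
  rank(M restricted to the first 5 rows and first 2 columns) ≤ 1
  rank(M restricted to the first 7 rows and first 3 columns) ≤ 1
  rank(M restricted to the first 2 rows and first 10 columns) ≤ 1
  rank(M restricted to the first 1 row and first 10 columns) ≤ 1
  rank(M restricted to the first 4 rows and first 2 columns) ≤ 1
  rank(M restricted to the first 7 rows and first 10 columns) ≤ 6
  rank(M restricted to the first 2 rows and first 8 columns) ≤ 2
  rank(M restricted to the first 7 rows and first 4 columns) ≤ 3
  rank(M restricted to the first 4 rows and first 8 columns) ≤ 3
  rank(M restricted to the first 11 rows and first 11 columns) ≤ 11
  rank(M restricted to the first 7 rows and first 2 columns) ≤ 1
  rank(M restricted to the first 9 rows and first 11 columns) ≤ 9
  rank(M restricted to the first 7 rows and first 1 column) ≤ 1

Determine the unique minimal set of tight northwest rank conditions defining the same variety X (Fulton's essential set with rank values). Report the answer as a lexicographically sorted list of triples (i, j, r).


Propagating the 23 rank bounds to every northwest block:

  R[1]: 1  1  1  1  1  1  1  1  1  1  1
  R[2]: 1  1  1  1  1  1  1  1  1  1  2
  R[3]: 1  1  1  1  1  1  1  2  2  2  3
  R[4]: 1  1  1  1  2  2  2  3  3  3  4
  R[5]: 1  1  1  2  3  3  3  4  4  4  5
  R[6]: 1  1  1  2  3  3  3  4  5  5  6
  R[7]: 1  1  1  2  3  3  3  4  5  6  7
  R[8]: 1  1  2  3  4  4  4  5  6  7  8
  R[9]: 1  2  3  4  5  5  5  6  7  8  9
  R[10]: 1  2  3  4  5  5  6  7  8  9  10
  R[11]: 1  2  3  4  5  6  7  8  9  10  11

the unique w with this rank table is (1, 11, 8, 5, 4, 9, 10, 3, 2, 7, 6).

Rothe diagram D(w) (30 cells), 7 SE-corners (essential conditions):

[(2, 10, 1), (3, 7, 1), (4, 4, 1), (7, 3, 1), (7, 7, 3), (8, 2, 1), (10, 6, 5)]


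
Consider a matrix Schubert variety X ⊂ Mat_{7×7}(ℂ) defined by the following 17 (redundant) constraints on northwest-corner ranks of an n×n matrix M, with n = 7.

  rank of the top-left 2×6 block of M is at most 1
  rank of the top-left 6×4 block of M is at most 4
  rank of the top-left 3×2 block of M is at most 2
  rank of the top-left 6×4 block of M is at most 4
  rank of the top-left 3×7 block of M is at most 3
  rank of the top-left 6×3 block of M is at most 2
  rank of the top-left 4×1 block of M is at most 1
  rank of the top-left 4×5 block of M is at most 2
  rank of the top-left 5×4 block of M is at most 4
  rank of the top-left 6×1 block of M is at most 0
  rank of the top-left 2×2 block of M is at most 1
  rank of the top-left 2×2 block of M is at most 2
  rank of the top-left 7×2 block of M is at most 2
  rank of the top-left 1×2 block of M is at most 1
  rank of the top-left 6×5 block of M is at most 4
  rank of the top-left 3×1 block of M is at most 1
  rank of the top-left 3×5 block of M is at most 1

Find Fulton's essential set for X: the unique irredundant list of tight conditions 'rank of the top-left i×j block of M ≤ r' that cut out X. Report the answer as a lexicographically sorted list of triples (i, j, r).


Propagating the 17 rank bounds to every northwest block:

  0 | 1 | 1 | 1 | 1 | 1 | 1
  0 | 1 | 1 | 1 | 1 | 1 | 2
  0 | 1 | 1 | 1 | 1 | 2 | 3
  0 | 1 | 2 | 2 | 2 | 3 | 4
  0 | 1 | 2 | 3 | 3 | 4 | 5
  0 | 1 | 2 | 3 | 4 | 5 | 6
  1 | 2 | 3 | 4 | 5 | 6 | 7

reading off 1-entries of Δ²R: w = (2, 7, 6, 3, 4, 5, 1).

ℓ(w)=13; the 3 essential cells (i,j,r):

[(2, 6, 1), (3, 5, 1), (6, 1, 0)]


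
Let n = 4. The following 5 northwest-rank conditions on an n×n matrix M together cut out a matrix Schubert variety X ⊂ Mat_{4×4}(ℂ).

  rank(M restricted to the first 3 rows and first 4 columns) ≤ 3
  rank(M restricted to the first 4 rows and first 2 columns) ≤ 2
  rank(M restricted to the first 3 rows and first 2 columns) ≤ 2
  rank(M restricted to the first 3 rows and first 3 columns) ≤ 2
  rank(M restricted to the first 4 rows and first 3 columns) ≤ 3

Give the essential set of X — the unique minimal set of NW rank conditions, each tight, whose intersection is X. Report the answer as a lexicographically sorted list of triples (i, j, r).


Computing R[i][j] = min implied NW-rank bound (n=4, 5 conditions):

  row 1: 1 1 1 1
  row 2: 1 2 2 2
  row 3: 1 2 2 3
  row 4: 1 2 3 4

the unique w with this rank table is (1, 2, 4, 3).

Rothe diagram D(w) (1 cell), 1 SE-corner (essential condition):

[(3, 3, 2)]


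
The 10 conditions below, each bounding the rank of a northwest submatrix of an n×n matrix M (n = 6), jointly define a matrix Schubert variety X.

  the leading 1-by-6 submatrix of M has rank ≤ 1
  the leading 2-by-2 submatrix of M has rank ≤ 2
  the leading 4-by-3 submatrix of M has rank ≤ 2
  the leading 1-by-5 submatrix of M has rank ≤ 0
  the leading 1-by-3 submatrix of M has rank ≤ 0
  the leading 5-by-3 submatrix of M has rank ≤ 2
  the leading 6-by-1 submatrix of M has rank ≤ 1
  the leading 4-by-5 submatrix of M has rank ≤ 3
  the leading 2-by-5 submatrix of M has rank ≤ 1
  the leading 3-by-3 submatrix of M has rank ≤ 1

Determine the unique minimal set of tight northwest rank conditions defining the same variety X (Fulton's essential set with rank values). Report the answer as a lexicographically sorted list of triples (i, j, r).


Computing R[i][j] = min implied NW-rank bound (n=6, 10 conditions):

  row 1: 0  0  0  0  0  1
  row 2: 1  1  1  1  1  2
  row 3: 1  1  1  2  2  3
  row 4: 1  2  2  3  3  4
  row 5: 1  2  2  3  4  5
  row 6: 1  2  3  4  5  6

second differences of R give the permutation w = (6, 1, 4, 2, 5, 3).

3 SE-corners of the 8-cell Rothe diagram give Ess(w):

[(1, 5, 0), (3, 3, 1), (5, 3, 2)]


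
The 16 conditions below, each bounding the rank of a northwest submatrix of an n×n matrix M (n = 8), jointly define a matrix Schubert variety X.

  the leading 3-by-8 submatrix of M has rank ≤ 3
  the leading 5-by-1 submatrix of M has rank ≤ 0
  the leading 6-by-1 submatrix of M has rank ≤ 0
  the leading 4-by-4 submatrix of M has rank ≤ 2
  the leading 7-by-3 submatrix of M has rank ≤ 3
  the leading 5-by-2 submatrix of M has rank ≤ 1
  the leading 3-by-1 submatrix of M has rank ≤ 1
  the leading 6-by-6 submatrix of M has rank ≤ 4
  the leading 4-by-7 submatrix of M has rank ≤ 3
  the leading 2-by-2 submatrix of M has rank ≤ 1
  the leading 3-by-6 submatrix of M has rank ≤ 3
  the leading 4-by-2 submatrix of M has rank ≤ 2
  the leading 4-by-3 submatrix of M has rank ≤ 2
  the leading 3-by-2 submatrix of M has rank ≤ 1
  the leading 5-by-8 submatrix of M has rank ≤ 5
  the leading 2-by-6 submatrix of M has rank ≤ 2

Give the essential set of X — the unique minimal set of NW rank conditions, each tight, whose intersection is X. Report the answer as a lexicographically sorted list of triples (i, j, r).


Propagating the 16 rank bounds to every northwest block:

  i=1: 0, 1, 1, 1, 1, 1, 1, 1
  i=2: 0, 1, 2, 2, 2, 2, 2, 2
  i=3: 0, 1, 2, 2, 3, 3, 3, 3
  i=4: 0, 1, 2, 2, 3, 3, 3, 4
  i=5: 0, 1, 2, 3, 4, 4, 4, 5
  i=6: 0, 1, 2, 3, 4, 4, 5, 6
  i=7: 1, 2, 3, 4, 5, 5, 6, 7
  i=8: 1, 2, 3, 4, 5, 6, 7, 8

so w = (2, 3, 5, 8, 4, 7, 1, 6).

D(w) has 11 cells with 4 SE-corners; essential set:

[(4, 4, 2), (4, 7, 3), (6, 1, 0), (6, 6, 4)]


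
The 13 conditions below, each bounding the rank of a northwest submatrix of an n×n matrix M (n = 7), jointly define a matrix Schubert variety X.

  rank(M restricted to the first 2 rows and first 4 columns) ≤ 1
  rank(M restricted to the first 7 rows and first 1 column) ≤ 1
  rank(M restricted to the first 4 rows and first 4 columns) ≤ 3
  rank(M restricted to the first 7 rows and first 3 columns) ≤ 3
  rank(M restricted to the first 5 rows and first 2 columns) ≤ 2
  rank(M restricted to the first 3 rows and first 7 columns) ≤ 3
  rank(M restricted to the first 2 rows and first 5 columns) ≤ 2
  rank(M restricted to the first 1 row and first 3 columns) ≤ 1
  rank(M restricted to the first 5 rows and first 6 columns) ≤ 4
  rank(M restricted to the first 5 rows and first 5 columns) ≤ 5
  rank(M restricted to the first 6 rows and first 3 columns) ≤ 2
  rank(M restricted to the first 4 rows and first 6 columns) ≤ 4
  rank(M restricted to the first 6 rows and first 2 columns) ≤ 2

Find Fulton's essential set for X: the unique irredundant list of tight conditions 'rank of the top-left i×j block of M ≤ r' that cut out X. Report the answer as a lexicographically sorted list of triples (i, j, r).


Propagating the 13 rank bounds to every northwest block:

  R[1]: 1  1  1  1  1  1  1
  R[2]: 1  1  1  1  2  2  2
  R[3]: 1  2  2  2  3  3  3
  R[4]: 1  2  2  3  4  4  4
  R[5]: 1  2  2  3  4  4  5
  R[6]: 1  2  2  3  4  5  6
  R[7]: 1  2  3  4  5  6  7

reading off 1-entries of Δ²R: w = (1, 5, 2, 4, 7, 6, 3).

3 SE-corners of the 7-cell Rothe diagram give Ess(w):

[(2, 4, 1), (5, 6, 4), (6, 3, 2)]


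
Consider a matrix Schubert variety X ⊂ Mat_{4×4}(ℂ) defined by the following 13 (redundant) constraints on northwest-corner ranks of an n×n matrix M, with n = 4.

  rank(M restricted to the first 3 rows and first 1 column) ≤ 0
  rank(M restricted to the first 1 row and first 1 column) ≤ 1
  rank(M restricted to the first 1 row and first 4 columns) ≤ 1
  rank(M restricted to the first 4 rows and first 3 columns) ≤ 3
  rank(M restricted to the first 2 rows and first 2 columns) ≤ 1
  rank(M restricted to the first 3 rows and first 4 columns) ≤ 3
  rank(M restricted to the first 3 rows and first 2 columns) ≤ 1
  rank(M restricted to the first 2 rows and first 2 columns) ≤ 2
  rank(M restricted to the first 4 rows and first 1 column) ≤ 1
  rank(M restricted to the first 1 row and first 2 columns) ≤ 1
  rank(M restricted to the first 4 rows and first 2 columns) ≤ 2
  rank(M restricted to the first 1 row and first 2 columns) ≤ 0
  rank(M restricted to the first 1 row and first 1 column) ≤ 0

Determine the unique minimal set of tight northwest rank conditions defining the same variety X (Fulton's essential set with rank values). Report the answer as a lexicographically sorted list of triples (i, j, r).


Rank table r_w(4×4) implied by the 13 constraints:

  0, 0, 1, 1
  0, 1, 2, 2
  0, 1, 2, 3
  1, 2, 3, 4

reading off 1-entries of Δ²R: w = (3, 2, 4, 1).

ℓ(w)=4; the 2 essential cells (i,j,r):

[(1, 2, 0), (3, 1, 0)]


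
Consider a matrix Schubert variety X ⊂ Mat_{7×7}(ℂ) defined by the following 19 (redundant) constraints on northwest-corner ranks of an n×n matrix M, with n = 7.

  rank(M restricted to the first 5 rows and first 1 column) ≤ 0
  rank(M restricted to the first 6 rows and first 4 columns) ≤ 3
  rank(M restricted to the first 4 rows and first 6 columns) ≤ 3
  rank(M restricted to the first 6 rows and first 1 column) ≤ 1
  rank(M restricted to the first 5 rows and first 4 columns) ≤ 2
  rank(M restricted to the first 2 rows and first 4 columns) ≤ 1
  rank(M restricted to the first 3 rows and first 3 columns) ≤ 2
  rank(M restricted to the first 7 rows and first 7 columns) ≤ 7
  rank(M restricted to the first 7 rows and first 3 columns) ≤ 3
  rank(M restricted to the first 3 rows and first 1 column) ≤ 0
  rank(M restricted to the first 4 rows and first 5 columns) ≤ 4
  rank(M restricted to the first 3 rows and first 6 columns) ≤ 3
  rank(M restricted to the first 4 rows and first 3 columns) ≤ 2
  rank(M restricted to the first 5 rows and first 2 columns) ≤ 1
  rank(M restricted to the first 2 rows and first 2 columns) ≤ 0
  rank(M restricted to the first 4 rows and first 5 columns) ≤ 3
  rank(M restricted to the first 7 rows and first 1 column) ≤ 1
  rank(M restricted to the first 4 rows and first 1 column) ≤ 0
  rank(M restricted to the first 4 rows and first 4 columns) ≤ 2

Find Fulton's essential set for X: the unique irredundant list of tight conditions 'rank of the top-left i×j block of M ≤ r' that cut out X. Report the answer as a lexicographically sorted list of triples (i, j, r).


Rank table r_w(7×7) implied by the 19 constraints:

  R[1]: 0 | 0 | 1 | 1 | 1 | 1 | 1
  R[2]: 0 | 0 | 1 | 1 | 2 | 2 | 2
  R[3]: 0 | 1 | 2 | 2 | 3 | 3 | 3
  R[4]: 0 | 1 | 2 | 2 | 3 | 3 | 4
  R[5]: 0 | 1 | 2 | 2 | 3 | 4 | 5
  R[6]: 1 | 2 | 3 | 3 | 4 | 5 | 6
  R[7]: 1 | 2 | 3 | 4 | 5 | 6 | 7

giving w = (3, 5, 2, 7, 6, 1, 4) via Δ²R.

|D(w)|=11, |Ess(w)|=5:

[(2, 2, 0), (2, 4, 1), (4, 6, 3), (5, 1, 0), (5, 4, 2)]


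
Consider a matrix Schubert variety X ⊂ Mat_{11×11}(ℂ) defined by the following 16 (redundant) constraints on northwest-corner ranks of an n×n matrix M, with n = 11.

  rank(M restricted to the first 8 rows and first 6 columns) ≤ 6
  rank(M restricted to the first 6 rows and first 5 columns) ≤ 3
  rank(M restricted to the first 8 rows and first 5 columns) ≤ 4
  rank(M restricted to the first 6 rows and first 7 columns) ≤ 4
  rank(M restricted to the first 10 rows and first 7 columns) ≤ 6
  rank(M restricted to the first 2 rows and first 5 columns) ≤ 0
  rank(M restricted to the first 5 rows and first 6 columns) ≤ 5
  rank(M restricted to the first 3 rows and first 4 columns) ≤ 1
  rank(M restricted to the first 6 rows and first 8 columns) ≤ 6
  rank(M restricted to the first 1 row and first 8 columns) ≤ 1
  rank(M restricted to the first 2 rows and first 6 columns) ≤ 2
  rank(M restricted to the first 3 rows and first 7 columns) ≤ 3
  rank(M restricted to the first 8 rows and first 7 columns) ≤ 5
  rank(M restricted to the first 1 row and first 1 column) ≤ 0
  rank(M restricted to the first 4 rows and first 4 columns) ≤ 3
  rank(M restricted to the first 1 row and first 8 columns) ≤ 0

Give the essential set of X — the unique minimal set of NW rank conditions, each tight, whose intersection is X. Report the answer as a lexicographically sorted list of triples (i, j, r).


Reconstructing r_w from the 16 given conditions:

  row 1: 0 | 0 | 0 | 0 | 0 | 0 | 0 | 0 | 1 | 1 | 1
  row 2: 0 | 0 | 0 | 0 | 0 | 1 | 1 | 1 | 2 | 2 | 2
  row 3: 1 | 1 | 1 | 1 | 1 | 2 | 2 | 2 | 3 | 3 | 3
  row 4: 1 | 2 | 2 | 2 | 2 | 3 | 3 | 3 | 4 | 4 | 4
  row 5: 1 | 2 | 3 | 3 | 3 | 4 | 4 | 4 | 5 | 5 | 5
  row 6: 1 | 2 | 3 | 3 | 3 | 4 | 4 | 5 | 6 | 6 | 6
  row 7: 1 | 2 | 3 | 4 | 4 | 5 | 5 | 6 | 7 | 7 | 7
  row 8: 1 | 2 | 3 | 4 | 4 | 5 | 5 | 6 | 7 | 8 | 8
  row 9: 1 | 2 | 3 | 4 | 5 | 6 | 6 | 7 | 8 | 9 | 9
  row 10: 1 | 2 | 3 | 4 | 5 | 6 | 6 | 7 | 8 | 9 | 10
  row 11: 1 | 2 | 3 | 4 | 5 | 6 | 7 | 8 | 9 | 10 | 11

hence w(1..11) = (9, 6, 1, 2, 3, 8, 4, 10, 5, 11, 7).

Rothe diagram D(w) (19 cells), 7 SE-corners (essential conditions):

[(1, 8, 0), (2, 5, 0), (6, 5, 3), (6, 7, 4), (8, 5, 4), (8, 7, 5), (10, 7, 6)]


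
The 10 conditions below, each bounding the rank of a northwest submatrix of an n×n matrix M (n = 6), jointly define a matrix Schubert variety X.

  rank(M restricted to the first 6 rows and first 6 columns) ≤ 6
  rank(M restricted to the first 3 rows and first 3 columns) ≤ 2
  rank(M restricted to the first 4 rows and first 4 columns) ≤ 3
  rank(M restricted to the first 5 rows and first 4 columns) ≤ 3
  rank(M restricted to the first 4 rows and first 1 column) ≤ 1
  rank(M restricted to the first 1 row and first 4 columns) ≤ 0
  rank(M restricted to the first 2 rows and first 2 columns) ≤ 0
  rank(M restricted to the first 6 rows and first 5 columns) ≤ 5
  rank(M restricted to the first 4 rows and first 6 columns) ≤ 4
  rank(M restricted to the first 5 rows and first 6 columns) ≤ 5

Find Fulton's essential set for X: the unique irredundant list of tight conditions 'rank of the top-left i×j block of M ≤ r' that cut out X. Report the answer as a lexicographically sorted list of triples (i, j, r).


Computing R[i][j] = min implied NW-rank bound (n=6, 10 conditions):

  row 1: 0 0 0 0 1 1
  row 2: 0 0 1 1 2 2
  row 3: 1 1 2 2 3 3
  row 4: 1 2 3 3 4 4
  row 5: 1 2 3 3 4 5
  row 6: 1 2 3 4 5 6

giving w = (5, 3, 1, 2, 6, 4) via Δ²R.

|D(w)|=7, |Ess(w)|=3:

[(1, 4, 0), (2, 2, 0), (5, 4, 3)]


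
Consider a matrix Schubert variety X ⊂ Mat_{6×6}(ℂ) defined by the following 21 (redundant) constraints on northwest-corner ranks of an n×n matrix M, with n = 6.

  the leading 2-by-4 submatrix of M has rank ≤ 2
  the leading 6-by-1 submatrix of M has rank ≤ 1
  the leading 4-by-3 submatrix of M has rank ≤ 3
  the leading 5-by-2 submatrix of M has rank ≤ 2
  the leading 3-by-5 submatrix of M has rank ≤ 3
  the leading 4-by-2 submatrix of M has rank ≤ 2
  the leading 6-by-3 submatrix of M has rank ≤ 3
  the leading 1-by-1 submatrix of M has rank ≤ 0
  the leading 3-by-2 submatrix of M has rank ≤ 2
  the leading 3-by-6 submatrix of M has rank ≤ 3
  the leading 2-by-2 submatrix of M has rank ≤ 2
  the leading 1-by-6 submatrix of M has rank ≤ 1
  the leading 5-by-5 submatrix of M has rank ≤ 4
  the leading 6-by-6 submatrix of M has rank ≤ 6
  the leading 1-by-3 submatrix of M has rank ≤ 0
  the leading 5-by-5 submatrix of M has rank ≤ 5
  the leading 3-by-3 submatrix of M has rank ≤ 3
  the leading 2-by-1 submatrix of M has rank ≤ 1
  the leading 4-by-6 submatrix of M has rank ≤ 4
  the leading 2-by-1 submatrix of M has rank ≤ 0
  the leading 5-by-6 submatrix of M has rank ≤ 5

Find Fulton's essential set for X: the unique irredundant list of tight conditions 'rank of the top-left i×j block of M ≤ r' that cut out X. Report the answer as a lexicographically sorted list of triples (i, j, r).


Recovering R(i,j) via the rank-extension bound from the 21 conditions:

  i=1: 0, 0, 0, 1, 1, 1
  i=2: 0, 1, 1, 2, 2, 2
  i=3: 1, 2, 2, 3, 3, 3
  i=4: 1, 2, 3, 4, 4, 4
  i=5: 1, 2, 3, 4, 4, 5
  i=6: 1, 2, 3, 4, 5, 6

second differences of R give the permutation w = (4, 2, 1, 3, 6, 5).

Fulton essential set (3 of the 5 Rothe cells):

[(1, 3, 0), (2, 1, 0), (5, 5, 4)]


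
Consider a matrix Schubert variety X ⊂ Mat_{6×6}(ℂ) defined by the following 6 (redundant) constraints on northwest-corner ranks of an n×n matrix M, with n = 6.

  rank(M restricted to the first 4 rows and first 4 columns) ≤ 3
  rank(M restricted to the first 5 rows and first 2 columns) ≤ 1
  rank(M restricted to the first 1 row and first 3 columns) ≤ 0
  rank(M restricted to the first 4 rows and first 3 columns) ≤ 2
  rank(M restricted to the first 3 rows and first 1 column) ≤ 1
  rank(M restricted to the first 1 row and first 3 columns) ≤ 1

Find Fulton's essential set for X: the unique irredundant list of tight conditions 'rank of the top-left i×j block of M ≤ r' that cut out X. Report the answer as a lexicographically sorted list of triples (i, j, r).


The tightest implied rank at each (i,j), from the 6 conditions:

  0, 0, 0, 1, 1, 1
  1, 1, 1, 2, 2, 2
  1, 1, 2, 3, 3, 3
  1, 1, 2, 3, 4, 4
  1, 1, 2, 3, 4, 5
  1, 2, 3, 4, 5, 6

reading off 1-entries of Δ²R: w = (4, 1, 3, 5, 6, 2).

ℓ(w)=6; the 2 essential cells (i,j,r):

[(1, 3, 0), (5, 2, 1)]


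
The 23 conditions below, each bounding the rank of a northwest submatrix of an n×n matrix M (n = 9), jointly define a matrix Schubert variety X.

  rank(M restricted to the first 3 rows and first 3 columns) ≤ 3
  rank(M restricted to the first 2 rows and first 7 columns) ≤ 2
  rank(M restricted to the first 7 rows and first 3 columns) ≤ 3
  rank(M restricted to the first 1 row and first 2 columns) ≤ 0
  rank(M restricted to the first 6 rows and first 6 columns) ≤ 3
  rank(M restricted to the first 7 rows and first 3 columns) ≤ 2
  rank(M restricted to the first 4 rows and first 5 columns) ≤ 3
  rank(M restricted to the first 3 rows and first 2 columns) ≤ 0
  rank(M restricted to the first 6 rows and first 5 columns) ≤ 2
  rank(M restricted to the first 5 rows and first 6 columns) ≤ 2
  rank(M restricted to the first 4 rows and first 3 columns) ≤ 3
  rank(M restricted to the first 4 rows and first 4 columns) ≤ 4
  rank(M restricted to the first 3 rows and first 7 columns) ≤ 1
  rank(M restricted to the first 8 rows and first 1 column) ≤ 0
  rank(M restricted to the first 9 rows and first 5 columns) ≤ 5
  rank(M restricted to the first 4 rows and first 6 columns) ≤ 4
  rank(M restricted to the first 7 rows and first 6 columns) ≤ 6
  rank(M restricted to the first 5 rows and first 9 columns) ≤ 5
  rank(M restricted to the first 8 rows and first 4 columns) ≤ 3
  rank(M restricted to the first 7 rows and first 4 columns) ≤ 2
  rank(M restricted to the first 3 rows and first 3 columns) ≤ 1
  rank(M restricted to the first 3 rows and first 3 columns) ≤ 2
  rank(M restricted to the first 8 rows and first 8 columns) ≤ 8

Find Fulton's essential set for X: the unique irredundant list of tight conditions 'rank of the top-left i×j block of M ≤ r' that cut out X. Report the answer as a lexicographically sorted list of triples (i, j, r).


Rank table r_w(9×9) implied by the 23 constraints:

  i=1: 0  0  1  1  1  1  1  1  1
  i=2: 0  0  1  1  1  1  1  2  2
  i=3: 0  0  1  1  1  1  1  2  3
  i=4: 0  1  2  2  2  2  2  3  4
  i=5: 0  1  2  2  2  2  3  4  5
  i=6: 0  1  2  2  2  3  4  5  6
  i=7: 0  1  2  2  3  4  5  6  7
  i=8: 0  1  2  3  4  5  6  7  8
  i=9: 1  2  3  4  5  6  7  8  9

so w = (3, 8, 9, 2, 7, 6, 5, 4, 1).

ℓ(w)=25; the 6 essential cells (i,j,r):

[(3, 2, 0), (3, 7, 1), (5, 6, 2), (6, 5, 2), (7, 4, 2), (8, 1, 0)]


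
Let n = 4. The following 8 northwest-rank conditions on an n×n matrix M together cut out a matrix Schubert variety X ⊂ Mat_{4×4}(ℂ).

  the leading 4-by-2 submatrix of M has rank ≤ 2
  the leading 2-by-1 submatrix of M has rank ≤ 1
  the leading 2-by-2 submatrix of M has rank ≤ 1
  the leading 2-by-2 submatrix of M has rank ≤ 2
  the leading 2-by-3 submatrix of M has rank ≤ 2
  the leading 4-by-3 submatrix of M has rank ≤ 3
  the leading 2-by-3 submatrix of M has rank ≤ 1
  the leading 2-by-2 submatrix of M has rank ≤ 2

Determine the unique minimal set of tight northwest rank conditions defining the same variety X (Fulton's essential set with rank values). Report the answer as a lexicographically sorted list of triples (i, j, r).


Rank table r_w(4×4) implied by the 8 constraints:

  R[1]: 1 1 1 1
  R[2]: 1 1 1 2
  R[3]: 1 2 2 3
  R[4]: 1 2 3 4

second differences of R give the permutation w = (1, 4, 2, 3).

D(w) has 2 cells with 1 SE-corner; essential set:

[(2, 3, 1)]
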